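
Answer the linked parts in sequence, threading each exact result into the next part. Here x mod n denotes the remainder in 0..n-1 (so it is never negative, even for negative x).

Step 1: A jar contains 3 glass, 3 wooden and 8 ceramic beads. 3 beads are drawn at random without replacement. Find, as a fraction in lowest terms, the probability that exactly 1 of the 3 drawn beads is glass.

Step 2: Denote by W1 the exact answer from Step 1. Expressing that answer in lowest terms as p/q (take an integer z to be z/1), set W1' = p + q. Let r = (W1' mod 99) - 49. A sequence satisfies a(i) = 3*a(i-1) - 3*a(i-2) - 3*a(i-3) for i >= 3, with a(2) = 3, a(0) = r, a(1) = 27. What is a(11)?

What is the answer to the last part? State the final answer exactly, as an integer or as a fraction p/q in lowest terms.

Step 1: total draws C(14,3) = 364; favorable C(3,1)*C(11,2) = 165; P = 165/364; answer 165/364
Step 2: W1 = 165/364; threaded value p + q = 529; r = -15; a(3) = 3*(3) - 3*(27) - 3*(-15) = -27; iterating: a(3)=-27, a(4)=-171, a(5)=-441, a(6)=-729, a(7)=-351, a(8)=2457, a(9)=10611, a(10)=25515, a(11)=37341; answer 37341

37341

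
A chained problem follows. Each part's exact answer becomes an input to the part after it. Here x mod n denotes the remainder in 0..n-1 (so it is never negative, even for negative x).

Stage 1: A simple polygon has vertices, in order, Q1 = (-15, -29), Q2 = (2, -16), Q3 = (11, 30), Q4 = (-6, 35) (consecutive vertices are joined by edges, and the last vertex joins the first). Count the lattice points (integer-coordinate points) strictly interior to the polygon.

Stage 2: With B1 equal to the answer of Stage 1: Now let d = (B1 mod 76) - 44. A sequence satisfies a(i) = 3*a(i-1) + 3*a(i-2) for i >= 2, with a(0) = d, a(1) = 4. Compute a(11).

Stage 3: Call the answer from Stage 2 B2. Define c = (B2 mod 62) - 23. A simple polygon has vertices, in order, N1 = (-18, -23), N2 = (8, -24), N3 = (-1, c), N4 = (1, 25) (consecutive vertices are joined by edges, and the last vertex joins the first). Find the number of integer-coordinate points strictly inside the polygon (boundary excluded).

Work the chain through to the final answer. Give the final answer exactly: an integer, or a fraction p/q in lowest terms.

547

Stage 1: cross terms: (-15*-16 - 2*-29)=298, (2*30 - 11*-16)=236, (11*35 - -6*30)=565, (-6*-29 - -15*35)=699; twice the area = |1798| = 1798; area = 899; boundary points = 1 + 1 + 1 + 1 = 4; strictly interior points = area - boundary/2 + 1 = 898; answer 898
Stage 2: B1 = 898; d = 18; a(2) = 3*(4) + 3*(18) = 66; iterating: a(2)=66, a(3)=210, a(4)=828, a(5)=3114, a(6)=11826, a(7)=44820, a(8)=169938, a(9)=644274, a(10)=2442636, a(11)=9260730; answer 9260730
Stage 3: B2 = 9260730; c = 15; cross terms: (-18*-24 - 8*-23)=616, (8*15 - -1*-24)=96, (-1*25 - 1*15)=-40, (1*-23 - -18*25)=427; twice the area = |1099| = 1099; area = 1099/2; boundary points = 1 + 3 + 2 + 1 = 7; strictly interior points = area - boundary/2 + 1 = 547; answer 547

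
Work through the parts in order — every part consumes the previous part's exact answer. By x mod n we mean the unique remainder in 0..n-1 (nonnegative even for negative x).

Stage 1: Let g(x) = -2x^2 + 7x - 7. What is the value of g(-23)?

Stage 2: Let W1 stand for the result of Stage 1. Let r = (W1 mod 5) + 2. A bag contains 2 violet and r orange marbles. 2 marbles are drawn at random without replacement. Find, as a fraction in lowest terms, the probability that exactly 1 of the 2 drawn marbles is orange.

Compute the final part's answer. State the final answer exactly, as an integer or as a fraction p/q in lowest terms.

Stage 1: -2*(-23)^2 + 7*(-23)^1 - 7 = (-1058) + (-161) + (-7) = -1226; answer -1226
Stage 2: W1 = -1226; r = 6; total draws C(8,2) = 28; favorable C(6,1)*C(2,1) = 12; P = 3/7; answer 3/7

3/7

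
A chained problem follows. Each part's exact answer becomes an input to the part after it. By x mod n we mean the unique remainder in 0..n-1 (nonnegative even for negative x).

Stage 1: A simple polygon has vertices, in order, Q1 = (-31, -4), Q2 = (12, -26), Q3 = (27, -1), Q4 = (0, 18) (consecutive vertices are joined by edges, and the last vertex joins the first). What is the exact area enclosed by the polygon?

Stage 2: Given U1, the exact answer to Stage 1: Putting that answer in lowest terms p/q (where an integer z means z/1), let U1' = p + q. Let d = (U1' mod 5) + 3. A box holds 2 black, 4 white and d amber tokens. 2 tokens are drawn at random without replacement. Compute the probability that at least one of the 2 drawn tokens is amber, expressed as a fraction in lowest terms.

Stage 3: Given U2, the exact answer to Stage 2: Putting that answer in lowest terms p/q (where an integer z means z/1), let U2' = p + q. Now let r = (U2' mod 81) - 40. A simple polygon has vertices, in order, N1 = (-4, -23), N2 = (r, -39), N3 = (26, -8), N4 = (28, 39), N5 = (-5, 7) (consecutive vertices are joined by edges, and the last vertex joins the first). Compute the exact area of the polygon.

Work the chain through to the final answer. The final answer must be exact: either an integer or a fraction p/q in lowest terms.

Stage 1: cross terms: (-31*-26 - 12*-4)=854, (12*-1 - 27*-26)=690, (27*18 - 0*-1)=486, (0*-4 - -31*18)=558; twice the area = |2588| = 2588; area = 1294; answer 1294
Stage 2: U1 = 1294; threaded value p + q = 1295; d = 3; total draws C(9,2) = 36; complement C(6,2) = 15; favorable 36 - 15 = 21; P = 7/12; answer 7/12
Stage 3: U2 = 7/12; threaded value p + q = 19; r = -21; cross terms: (-4*-39 - -21*-23)=-327, (-21*-8 - 26*-39)=1182, (26*39 - 28*-8)=1238, (28*7 - -5*39)=391, (-5*-23 - -4*7)=143; twice the area = |2627| = 2627; area = 2627/2; answer 2627/2

2627/2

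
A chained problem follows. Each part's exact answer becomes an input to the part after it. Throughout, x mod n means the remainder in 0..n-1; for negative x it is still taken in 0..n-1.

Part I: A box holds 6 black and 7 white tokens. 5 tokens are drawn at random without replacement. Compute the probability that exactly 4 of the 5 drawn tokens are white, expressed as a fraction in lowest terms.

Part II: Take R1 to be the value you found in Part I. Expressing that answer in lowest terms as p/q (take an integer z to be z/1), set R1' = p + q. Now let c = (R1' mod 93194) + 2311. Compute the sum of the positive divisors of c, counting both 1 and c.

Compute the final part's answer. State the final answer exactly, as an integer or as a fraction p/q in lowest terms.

Part I: total draws C(13,5) = 1287; favorable C(7,4)*C(6,1) = 210; P = 70/429; answer 70/429
Part II: R1 = 70/429; threaded value p + q = 499; c = 2810; 2810 = 2 * 5 * 281; sigma = (1 + 2) * (1 + 5) * (1 + 281) = 3 * 6 * 282 = 5076; answer 5076

5076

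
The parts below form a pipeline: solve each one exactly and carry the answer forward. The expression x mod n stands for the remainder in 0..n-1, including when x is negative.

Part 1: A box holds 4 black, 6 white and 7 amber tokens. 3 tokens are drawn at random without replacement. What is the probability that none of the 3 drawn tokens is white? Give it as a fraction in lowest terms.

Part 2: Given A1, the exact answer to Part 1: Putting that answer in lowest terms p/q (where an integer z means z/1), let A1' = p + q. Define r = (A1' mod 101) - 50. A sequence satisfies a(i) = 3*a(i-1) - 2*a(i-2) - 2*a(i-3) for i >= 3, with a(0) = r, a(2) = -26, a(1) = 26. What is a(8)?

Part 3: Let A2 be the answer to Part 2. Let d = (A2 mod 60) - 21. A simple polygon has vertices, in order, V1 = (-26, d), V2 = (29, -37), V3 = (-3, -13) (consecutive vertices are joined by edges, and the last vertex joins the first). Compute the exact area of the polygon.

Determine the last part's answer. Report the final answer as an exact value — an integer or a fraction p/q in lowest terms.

180

Part 1: total draws C(17,3) = 680; favorable C(11,3) = 165; P = 33/136; answer 33/136
Part 2: A1 = 33/136; threaded value p + q = 169; r = 18; a(3) = 3*(-26) - 2*(26) - 2*(18) = -166; iterating: a(3)=-166, a(4)=-498, a(5)=-1110, a(6)=-2002, a(7)=-2790, a(8)=-2146; answer -2146
Part 3: A2 = -2146; d = -7; cross terms: (-26*-37 - 29*-7)=1165, (29*-13 - -3*-37)=-488, (-3*-7 - -26*-13)=-317; twice the area = |360| = 360; area = 180; answer 180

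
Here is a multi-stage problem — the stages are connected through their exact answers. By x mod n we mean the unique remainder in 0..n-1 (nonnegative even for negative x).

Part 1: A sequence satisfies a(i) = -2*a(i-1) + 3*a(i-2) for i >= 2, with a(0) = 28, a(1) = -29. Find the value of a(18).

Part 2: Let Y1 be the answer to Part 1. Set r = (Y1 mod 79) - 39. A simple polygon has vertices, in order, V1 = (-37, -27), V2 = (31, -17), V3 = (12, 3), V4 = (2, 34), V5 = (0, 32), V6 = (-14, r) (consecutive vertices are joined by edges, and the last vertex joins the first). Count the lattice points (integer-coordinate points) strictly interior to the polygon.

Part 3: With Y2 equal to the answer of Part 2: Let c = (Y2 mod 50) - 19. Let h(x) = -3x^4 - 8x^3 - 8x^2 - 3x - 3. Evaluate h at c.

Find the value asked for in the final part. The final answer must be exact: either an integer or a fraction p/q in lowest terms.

-14475

Part 1: a(2) = -2*(-29) + 3*(28) = 142; iterating: a(2)=142, a(3)=-371, a(4)=1168, a(5)=-3449, a(6)=10402, a(7)=-31151, a(8)=93508, a(9)=-280469, a(10)=841462, a(11)=-2524331, a(12)=7573048, a(13)=-22719089, a(14)=68157322, a(15)=-204471911, a(16)=613415788, a(17)=-1840247309, a(18)=5520741982; answer 5520741982
Part 2: Y1 = 5520741982; r = 32; cross terms: (-37*-17 - 31*-27)=1466, (31*3 - 12*-17)=297, (12*34 - 2*3)=402, (2*32 - 0*34)=64, (0*32 - -14*32)=448, (-14*-27 - -37*32)=1562; twice the area = |4239| = 4239; area = 4239/2; boundary points = 2 + 1 + 1 + 2 + 14 + 1 = 21; strictly interior points = area - boundary/2 + 1 = 2110; answer 2110
Part 3: Y2 = 2110; c = -9; -3*(-9)^4 - 8*(-9)^3 - 8*(-9)^2 - 3*(-9)^1 - 3 = (-19683) + (5832) + (-648) + (27) + (-3) = -14475; answer -14475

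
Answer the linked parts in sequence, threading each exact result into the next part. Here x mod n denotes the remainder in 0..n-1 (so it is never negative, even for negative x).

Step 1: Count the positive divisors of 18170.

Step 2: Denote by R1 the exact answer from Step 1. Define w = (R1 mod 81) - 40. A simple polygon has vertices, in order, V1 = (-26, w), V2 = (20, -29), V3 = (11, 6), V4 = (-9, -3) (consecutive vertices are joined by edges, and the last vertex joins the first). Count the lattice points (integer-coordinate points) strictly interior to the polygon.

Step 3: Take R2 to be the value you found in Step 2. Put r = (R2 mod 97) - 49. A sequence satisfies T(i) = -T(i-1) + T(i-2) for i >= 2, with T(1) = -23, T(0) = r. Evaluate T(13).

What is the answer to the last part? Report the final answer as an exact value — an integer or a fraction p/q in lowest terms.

-4351

Step 1: 18170 = 2 * 5 * 23 * 79; number of divisors = (1+1) * (1+1) * (1+1) * (1+1) = 16; answer 16
Step 2: R1 = 16; w = -24; cross terms: (-26*-29 - 20*-24)=1234, (20*6 - 11*-29)=439, (11*-3 - -9*6)=21, (-9*-24 - -26*-3)=138; twice the area = |1832| = 1832; area = 916; boundary points = 1 + 1 + 1 + 1 = 4; strictly interior points = area - boundary/2 + 1 = 915; answer 915
Step 3: R2 = 915; r = -7; T(2) = -1*(-23) + 1*(-7) = 16; iterating: T(2)=16, T(3)=-39, T(4)=55, T(5)=-94, T(6)=149, T(7)=-243, T(8)=392, T(9)=-635, T(10)=1027, T(11)=-1662, T(12)=2689, T(13)=-4351; answer -4351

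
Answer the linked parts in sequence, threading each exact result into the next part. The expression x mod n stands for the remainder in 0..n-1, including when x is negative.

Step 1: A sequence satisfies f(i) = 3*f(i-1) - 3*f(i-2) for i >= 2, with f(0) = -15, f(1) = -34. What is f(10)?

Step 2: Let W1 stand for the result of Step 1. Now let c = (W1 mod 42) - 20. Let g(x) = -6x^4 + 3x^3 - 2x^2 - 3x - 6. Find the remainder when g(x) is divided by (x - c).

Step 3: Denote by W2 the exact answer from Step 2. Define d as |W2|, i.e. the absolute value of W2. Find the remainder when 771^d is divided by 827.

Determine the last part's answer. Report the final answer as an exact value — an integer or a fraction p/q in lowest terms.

173

Step 1: f(2) = 3*(-34) - 3*(-15) = -57; iterating: f(2)=-57, f(3)=-69, f(4)=-36, f(5)=99, f(6)=405, f(7)=918, f(8)=1539, f(9)=1863, f(10)=972; answer 972
Step 2: W1 = 972; c = -14; remainder = value at the root: -6*(-14)^4 + 3*(-14)^3 - 2*(-14)^2 - 3*(-14)^1 - 6 = (-230496) + (-8232) + (-392) + (42) + (-6) = -239084; answer -239084
Step 3: W2 = -239084; d = 239084; squarings mod 827: 771^1=771, 771^2=655, 771^4=639, 771^8=610, 771^16=777, 771^32=19, 771^64=361, 771^128=482, 771^256=764, 771^512=661, 771^1024=265, 771^2048=757, 771^4096=765, 771^8192=536, 771^16384=327, 771^32768=246, 771^65536=145, 771^131072=350; 771^239084 = 771^4 * 771^8 * 771^32 * 771^64 * 771^128 * 771^256 * 771^1024 * 771^8192 * 771^32768 * 771^65536 * 771^131072 = 173 (mod 827); answer 173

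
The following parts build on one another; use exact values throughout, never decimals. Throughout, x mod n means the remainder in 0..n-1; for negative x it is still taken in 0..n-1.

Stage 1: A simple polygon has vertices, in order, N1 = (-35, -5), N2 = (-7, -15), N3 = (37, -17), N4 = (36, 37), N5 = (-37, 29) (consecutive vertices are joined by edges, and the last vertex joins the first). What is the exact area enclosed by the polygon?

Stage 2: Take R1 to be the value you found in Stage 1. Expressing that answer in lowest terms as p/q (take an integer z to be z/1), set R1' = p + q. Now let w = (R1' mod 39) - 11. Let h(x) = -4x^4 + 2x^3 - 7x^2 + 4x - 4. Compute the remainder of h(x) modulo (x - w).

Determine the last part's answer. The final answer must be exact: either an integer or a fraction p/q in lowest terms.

-197269

Stage 1: cross terms: (-35*-15 - -7*-5)=490, (-7*-17 - 37*-15)=674, (37*37 - 36*-17)=1981, (36*29 - -37*37)=2413, (-37*-5 - -35*29)=1200; twice the area = |6758| = 6758; area = 3379; answer 3379
Stage 2: R1 = 3379; threaded value p + q = 3380; w = 15; remainder = value at the root: -4*(15)^4 + 2*(15)^3 - 7*(15)^2 + 4*(15)^1 - 4 = (-202500) + (6750) + (-1575) + (60) + (-4) = -197269; answer -197269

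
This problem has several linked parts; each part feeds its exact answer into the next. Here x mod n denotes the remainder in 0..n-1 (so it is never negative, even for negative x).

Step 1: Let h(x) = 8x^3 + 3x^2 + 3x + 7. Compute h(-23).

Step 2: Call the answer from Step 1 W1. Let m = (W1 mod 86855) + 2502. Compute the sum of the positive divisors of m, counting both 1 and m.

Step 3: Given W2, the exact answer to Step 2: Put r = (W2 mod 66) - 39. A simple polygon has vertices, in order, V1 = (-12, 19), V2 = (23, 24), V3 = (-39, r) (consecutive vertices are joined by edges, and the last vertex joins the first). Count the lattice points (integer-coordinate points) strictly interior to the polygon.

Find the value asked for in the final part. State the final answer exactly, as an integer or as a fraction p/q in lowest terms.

Step 1: 8*(-23)^3 + 3*(-23)^2 + 3*(-23)^1 + 7 = (-97336) + (1587) + (-69) + (7) = -95811; answer -95811
Step 2: W1 = -95811; m = 80401; 80401 = 37 * 41 * 53; sigma = (1 + 37) * (1 + 41) * (1 + 53) = 38 * 42 * 54 = 86184; answer 86184
Step 3: W2 = 86184; r = 15; cross terms: (-12*24 - 23*19)=-725, (23*15 - -39*24)=1281, (-39*19 - -12*15)=-561; twice the area = |-5| = 5; area = 5/2; boundary points = 5 + 1 + 1 = 7; strictly interior points = area - boundary/2 + 1 = 0; answer 0

0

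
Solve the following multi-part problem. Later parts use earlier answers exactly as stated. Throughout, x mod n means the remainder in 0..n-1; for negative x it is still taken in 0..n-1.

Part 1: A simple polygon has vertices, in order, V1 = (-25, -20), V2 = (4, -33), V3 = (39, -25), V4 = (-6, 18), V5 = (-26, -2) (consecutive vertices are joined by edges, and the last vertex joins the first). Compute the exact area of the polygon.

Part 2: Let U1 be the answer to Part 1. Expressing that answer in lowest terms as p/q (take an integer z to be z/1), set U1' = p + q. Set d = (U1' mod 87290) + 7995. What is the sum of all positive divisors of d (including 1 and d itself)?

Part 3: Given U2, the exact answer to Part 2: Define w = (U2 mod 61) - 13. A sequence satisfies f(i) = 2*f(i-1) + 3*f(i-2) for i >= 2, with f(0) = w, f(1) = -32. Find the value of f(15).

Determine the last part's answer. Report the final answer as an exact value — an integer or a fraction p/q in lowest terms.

-28697840

Part 1: cross terms: (-25*-33 - 4*-20)=905, (4*-25 - 39*-33)=1187, (39*18 - -6*-25)=552, (-6*-2 - -26*18)=480, (-26*-20 - -25*-2)=470; twice the area = |3594| = 3594; area = 1797; answer 1797
Part 2: U1 = 1797; threaded value p + q = 1798; d = 9793; 9793 = 7 * 1399; sigma = (1 + 7) * (1 + 1399) = 8 * 1400 = 11200; answer 11200
Part 3: U2 = 11200; w = 24; f(2) = 2*(-32) + 3*(24) = 8; iterating: f(2)=8, f(3)=-80, f(4)=-136, f(5)=-512, f(6)=-1432, f(7)=-4400, f(8)=-13096, f(9)=-39392, f(10)=-118072, f(11)=-354320, f(12)=-1062856, f(13)=-3188672, f(14)=-9565912, f(15)=-28697840; answer -28697840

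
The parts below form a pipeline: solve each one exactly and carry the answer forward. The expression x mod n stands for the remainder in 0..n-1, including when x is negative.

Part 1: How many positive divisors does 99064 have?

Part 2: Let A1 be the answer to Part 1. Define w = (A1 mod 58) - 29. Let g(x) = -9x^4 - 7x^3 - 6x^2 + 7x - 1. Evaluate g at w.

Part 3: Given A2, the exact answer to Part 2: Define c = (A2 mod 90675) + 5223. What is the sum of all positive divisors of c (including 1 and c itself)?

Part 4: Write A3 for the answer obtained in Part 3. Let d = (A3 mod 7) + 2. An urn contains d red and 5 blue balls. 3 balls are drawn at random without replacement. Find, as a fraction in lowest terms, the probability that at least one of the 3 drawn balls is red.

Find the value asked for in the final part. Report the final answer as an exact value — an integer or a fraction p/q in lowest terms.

Part 1: 99064 = 2^3 * 7 * 29 * 61; number of divisors = (3+1) * (1+1) * (1+1) * (1+1) = 32; answer 32
Part 2: A1 = 32; w = 3; -9*(3)^4 - 7*(3)^3 - 6*(3)^2 + 7*(3)^1 - 1 = (-729) + (-189) + (-54) + (21) + (-1) = -952; answer -952
Part 3: A2 = -952; c = 94946; 94946 = 2 * 29 * 1637; sigma = (1 + 2) * (1 + 29) * (1 + 1637) = 3 * 30 * 1638 = 147420; answer 147420
Part 4: A3 = 147420; d = 2; total draws C(7,3) = 35; complement C(5,3) = 10; favorable 35 - 10 = 25; P = 5/7; answer 5/7

5/7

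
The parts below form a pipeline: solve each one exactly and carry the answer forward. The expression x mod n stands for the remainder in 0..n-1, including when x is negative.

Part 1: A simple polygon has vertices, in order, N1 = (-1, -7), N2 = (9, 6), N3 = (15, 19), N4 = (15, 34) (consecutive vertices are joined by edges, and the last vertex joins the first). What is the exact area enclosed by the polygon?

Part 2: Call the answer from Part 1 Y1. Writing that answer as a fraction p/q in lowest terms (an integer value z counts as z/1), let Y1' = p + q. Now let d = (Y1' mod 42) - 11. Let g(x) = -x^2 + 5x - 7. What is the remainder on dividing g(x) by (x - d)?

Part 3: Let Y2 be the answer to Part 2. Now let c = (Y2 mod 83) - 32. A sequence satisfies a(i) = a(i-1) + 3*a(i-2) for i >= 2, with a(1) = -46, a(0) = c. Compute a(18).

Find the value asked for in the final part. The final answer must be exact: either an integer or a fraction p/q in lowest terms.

Part 1: cross terms: (-1*6 - 9*-7)=57, (9*19 - 15*6)=81, (15*34 - 15*19)=225, (15*-7 - -1*34)=-71; twice the area = |292| = 292; area = 146; answer 146
Part 2: Y1 = 146; threaded value p + q = 147; d = 10; remainder = value at the root: -1*(10)^2 + 5*(10)^1 - 7 = (-100) + (50) + (-7) = -57; answer -57
Part 3: Y2 = -57; c = -6; a(2) = 1*(-46) + 3*(-6) = -64; iterating: a(2)=-64, a(3)=-202, a(4)=-394, a(5)=-1000, a(6)=-2182, a(7)=-5182, a(8)=-11728, a(9)=-27274, a(10)=-62458, a(11)=-144280, a(12)=-331654, a(13)=-764494, a(14)=-1759456, a(15)=-4052938, a(16)=-9331306, a(17)=-21490120, a(18)=-49484038; answer -49484038

-49484038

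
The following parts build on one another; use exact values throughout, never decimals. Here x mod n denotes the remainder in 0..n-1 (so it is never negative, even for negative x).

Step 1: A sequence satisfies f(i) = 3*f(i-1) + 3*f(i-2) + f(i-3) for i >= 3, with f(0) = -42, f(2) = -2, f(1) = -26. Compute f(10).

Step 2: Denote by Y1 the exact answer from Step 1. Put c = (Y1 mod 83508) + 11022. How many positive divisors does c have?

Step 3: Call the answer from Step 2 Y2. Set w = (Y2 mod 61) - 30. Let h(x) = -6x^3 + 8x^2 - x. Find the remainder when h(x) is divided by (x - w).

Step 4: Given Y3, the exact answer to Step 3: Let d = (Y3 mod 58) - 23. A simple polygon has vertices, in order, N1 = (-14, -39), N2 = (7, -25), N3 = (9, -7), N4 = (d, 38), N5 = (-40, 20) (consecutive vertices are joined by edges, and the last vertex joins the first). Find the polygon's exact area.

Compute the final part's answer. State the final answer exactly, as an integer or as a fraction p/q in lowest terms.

2264

Step 1: f(3) = 3*(-2) + 3*(-26) + 1*(-42) = -126; iterating: f(3)=-126, f(4)=-410, f(5)=-1610, f(6)=-6186, f(7)=-23798, f(8)=-91562, f(9)=-352266, f(10)=-1355282; answer -1355282
Step 2: Y1 = -1355282; c = 75376; 75376 = 2^4 * 7 * 673; number of divisors = (4+1) * (1+1) * (1+1) = 20; answer 20
Step 3: Y2 = 20; w = -10; remainder = value at the root: -6*(-10)^3 + 8*(-10)^2 - 1*(-10)^1 = (6000) + (800) + (10) = 6810; answer 6810
Step 4: Y3 = 6810; d = 1; cross terms: (-14*-25 - 7*-39)=623, (7*-7 - 9*-25)=176, (9*38 - 1*-7)=349, (1*20 - -40*38)=1540, (-40*-39 - -14*20)=1840; twice the area = |4528| = 4528; area = 2264; answer 2264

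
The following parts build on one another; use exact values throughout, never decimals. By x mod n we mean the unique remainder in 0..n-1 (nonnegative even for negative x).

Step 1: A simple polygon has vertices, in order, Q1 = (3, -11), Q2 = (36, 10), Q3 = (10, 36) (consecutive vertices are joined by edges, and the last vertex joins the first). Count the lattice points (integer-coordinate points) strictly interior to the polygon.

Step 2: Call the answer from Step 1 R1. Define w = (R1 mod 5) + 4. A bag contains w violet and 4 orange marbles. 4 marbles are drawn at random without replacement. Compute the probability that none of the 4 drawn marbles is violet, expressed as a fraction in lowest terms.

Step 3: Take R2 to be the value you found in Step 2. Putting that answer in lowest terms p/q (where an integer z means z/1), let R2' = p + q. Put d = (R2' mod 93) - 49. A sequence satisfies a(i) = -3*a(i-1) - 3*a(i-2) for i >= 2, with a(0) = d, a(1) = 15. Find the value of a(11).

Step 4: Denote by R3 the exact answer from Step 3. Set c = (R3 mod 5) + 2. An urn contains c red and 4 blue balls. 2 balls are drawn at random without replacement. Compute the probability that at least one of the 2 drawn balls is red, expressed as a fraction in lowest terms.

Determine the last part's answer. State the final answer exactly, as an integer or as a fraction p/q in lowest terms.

5/6

Step 1: cross terms: (3*10 - 36*-11)=426, (36*36 - 10*10)=1196, (10*-11 - 3*36)=-218; twice the area = |1404| = 1404; area = 702; boundary points = 3 + 26 + 1 = 30; strictly interior points = area - boundary/2 + 1 = 688; answer 688
Step 2: R1 = 688; w = 7; total draws C(11,4) = 330; favorable C(4,4) = 1; P = 1/330; answer 1/330
Step 3: R2 = 1/330; threaded value p + q = 331; d = 3; a(2) = -3*(15) - 3*(3) = -54; iterating: a(2)=-54, a(3)=117, a(4)=-189, a(5)=216, a(6)=-81, a(7)=-405, a(8)=1458, a(9)=-3159, a(10)=5103, a(11)=-5832; answer -5832
Step 4: R3 = -5832; c = 5; total draws C(9,2) = 36; complement C(4,2) = 6; favorable 36 - 6 = 30; P = 5/6; answer 5/6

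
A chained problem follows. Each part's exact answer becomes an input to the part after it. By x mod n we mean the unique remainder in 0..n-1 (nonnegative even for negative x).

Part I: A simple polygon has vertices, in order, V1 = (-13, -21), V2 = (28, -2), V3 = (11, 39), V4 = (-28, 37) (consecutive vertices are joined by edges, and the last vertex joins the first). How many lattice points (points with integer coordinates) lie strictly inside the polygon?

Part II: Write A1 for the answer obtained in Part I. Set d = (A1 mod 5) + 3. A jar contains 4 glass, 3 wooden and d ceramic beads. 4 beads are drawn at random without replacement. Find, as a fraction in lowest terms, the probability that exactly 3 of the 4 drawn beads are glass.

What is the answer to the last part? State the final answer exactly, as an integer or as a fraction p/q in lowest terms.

Part I: cross terms: (-13*-2 - 28*-21)=614, (28*39 - 11*-2)=1114, (11*37 - -28*39)=1499, (-28*-21 - -13*37)=1069; twice the area = |4296| = 4296; area = 2148; boundary points = 1 + 1 + 1 + 1 = 4; strictly interior points = area - boundary/2 + 1 = 2147; answer 2147
Part II: A1 = 2147; d = 5; total draws C(12,4) = 495; favorable C(4,3)*C(8,1) = 32; P = 32/495; answer 32/495

32/495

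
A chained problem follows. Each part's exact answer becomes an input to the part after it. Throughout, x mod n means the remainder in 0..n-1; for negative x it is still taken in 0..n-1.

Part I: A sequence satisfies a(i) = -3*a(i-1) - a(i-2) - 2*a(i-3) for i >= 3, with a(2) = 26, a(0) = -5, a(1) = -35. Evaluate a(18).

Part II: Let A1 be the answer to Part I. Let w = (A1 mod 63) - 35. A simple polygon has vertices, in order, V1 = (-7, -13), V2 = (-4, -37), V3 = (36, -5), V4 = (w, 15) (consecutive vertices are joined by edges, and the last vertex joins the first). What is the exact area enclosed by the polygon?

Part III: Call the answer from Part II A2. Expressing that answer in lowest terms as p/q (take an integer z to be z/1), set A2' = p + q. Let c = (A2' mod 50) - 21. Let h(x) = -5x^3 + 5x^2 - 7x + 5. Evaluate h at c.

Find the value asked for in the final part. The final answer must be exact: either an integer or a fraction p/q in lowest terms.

Part I: a(3) = -3*(26) - 1*(-35) - 2*(-5) = -33; iterating: a(3)=-33, a(4)=143, a(5)=-448, a(6)=1267, a(7)=-3639, a(8)=10546, a(9)=-30533, a(10)=88331, a(11)=-255552, a(12)=739391, a(13)=-2139283, a(14)=6189562, a(15)=-17908185, a(16)=51813559, a(17)=-149911616, a(18)=433737659; answer 433737659
Part II: A1 = 433737659; w = 12; cross terms: (-7*-37 - -4*-13)=207, (-4*-5 - 36*-37)=1352, (36*15 - 12*-5)=600, (12*-13 - -7*15)=-51; twice the area = |2108| = 2108; area = 1054; answer 1054
Part III: A2 = 1054; threaded value p + q = 1055; c = -16; -5*(-16)^3 + 5*(-16)^2 - 7*(-16)^1 + 5 = (20480) + (1280) + (112) + (5) = 21877; answer 21877

21877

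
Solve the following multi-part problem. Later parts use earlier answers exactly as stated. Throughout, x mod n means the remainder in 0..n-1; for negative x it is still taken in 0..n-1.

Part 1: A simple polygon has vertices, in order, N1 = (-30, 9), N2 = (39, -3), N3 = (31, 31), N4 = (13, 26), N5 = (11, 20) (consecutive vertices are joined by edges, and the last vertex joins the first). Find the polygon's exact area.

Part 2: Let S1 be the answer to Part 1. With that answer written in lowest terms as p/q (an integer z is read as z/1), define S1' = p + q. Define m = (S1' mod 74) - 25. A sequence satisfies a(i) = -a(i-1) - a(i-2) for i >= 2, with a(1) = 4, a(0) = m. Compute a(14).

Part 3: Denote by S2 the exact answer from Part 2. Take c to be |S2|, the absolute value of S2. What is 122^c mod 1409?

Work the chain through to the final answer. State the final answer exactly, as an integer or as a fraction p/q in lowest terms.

Part 1: cross terms: (-30*-3 - 39*9)=-261, (39*31 - 31*-3)=1302, (31*26 - 13*31)=403, (13*20 - 11*26)=-26, (11*9 - -30*20)=699; twice the area = |2117| = 2117; area = 2117/2; answer 2117/2
Part 2: S1 = 2117/2; threaded value p + q = 2119; m = 22; a(2) = -1*(4) - 1*(22) = -26; iterating: a(2)=-26, a(3)=22, a(4)=4, a(5)=-26, a(6)=22, a(7)=4, a(8)=-26, a(9)=22, a(10)=4, a(11)=-26, a(12)=22, a(13)=4, a(14)=-26; answer -26
Part 3: S2 = -26; c = 26; squarings mod 1409: 122^1=122, 122^2=794, 122^4=613, 122^8=975, 122^16=959; 122^26 = 122^2 * 122^8 * 122^16 = 705 (mod 1409); answer 705

705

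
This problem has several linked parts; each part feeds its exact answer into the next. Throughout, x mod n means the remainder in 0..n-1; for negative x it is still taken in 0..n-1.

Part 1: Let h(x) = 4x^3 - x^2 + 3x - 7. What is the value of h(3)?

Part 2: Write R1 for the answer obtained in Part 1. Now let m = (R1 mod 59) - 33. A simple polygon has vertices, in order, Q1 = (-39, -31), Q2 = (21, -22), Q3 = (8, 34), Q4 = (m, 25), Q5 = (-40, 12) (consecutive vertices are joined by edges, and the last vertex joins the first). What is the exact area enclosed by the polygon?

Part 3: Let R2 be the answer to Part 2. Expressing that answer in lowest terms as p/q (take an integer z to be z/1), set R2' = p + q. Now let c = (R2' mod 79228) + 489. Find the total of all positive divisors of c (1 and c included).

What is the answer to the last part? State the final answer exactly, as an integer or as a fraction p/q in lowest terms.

Part 1: 4*(3)^3 - 1*(3)^2 + 3*(3)^1 - 7 = (108) + (-9) + (9) + (-7) = 101; answer 101
Part 2: R1 = 101; m = 9; cross terms: (-39*-22 - 21*-31)=1509, (21*34 - 8*-22)=890, (8*25 - 9*34)=-106, (9*12 - -40*25)=1108, (-40*-31 - -39*12)=1708; twice the area = |5109| = 5109; area = 5109/2; answer 5109/2
Part 3: R2 = 5109/2; threaded value p + q = 5111; c = 5600; 5600 = 2^5 * 5^2 * 7; sigma = (1 + 2 + 4 + 8 + 16 + 32) * (1 + 5 + 25) * (1 + 7) = 63 * 31 * 8 = 15624; answer 15624

15624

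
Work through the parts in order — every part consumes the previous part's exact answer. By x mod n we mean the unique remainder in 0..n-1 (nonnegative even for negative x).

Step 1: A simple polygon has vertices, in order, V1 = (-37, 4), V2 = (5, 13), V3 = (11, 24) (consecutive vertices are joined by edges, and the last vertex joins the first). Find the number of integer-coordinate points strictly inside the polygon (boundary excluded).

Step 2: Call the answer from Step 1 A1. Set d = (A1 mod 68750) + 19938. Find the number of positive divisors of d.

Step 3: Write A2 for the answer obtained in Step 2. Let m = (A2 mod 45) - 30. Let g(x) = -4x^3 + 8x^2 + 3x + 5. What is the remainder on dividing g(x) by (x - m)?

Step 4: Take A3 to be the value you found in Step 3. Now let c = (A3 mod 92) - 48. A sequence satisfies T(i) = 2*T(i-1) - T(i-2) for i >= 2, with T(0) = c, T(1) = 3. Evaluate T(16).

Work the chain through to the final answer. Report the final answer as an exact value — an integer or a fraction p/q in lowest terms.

Step 1: cross terms: (-37*13 - 5*4)=-501, (5*24 - 11*13)=-23, (11*4 - -37*24)=932; twice the area = |408| = 408; area = 204; boundary points = 3 + 1 + 4 = 8; strictly interior points = area - boundary/2 + 1 = 201; answer 201
Step 2: A1 = 201; d = 20139; 20139 = 3 * 7^2 * 137; number of divisors = (1+1) * (2+1) * (1+1) = 12; answer 12
Step 3: A2 = 12; m = -18; remainder = value at the root: -4*(-18)^3 + 8*(-18)^2 + 3*(-18)^1 + 5 = (23328) + (2592) + (-54) + (5) = 25871; answer 25871
Step 4: A3 = 25871; c = -29; T(2) = 2*(3) - 1*(-29) = 35; iterating: T(2)=35, T(3)=67, T(4)=99, T(5)=131, T(6)=163, T(7)=195, T(8)=227, T(9)=259, T(10)=291, T(11)=323, T(12)=355, T(13)=387, T(14)=419, T(15)=451, T(16)=483; answer 483

483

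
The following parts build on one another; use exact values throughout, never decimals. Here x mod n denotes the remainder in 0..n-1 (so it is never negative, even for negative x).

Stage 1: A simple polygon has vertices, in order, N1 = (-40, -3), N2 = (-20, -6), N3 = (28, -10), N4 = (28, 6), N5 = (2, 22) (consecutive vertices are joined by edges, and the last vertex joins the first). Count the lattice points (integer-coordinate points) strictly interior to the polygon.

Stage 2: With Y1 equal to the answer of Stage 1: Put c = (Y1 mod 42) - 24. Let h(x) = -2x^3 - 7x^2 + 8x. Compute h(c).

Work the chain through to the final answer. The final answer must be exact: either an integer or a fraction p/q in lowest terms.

6272

Stage 1: cross terms: (-40*-6 - -20*-3)=180, (-20*-10 - 28*-6)=368, (28*6 - 28*-10)=448, (28*22 - 2*6)=604, (2*-3 - -40*22)=874; twice the area = |2474| = 2474; area = 1237; boundary points = 1 + 4 + 16 + 2 + 1 = 24; strictly interior points = area - boundary/2 + 1 = 1226; answer 1226
Stage 2: Y1 = 1226; c = -16; -2*(-16)^3 - 7*(-16)^2 + 8*(-16)^1 = (8192) + (-1792) + (-128) = 6272; answer 6272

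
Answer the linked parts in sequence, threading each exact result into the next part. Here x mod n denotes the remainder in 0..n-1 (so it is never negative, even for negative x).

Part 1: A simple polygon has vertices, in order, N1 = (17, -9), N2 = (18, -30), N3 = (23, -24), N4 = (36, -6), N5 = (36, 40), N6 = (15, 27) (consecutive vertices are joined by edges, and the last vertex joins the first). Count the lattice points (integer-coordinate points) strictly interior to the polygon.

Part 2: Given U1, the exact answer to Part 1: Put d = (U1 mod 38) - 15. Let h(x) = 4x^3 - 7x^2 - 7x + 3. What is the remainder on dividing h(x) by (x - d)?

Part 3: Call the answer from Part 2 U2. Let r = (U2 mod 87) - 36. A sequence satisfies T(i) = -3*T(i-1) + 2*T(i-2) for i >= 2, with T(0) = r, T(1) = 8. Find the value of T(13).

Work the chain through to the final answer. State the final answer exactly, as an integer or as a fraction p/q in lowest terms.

Part 1: cross terms: (17*-30 - 18*-9)=-348, (18*-24 - 23*-30)=258, (23*-6 - 36*-24)=726, (36*40 - 36*-6)=1656, (36*27 - 15*40)=372, (15*-9 - 17*27)=-594; twice the area = |2070| = 2070; area = 1035; boundary points = 1 + 1 + 1 + 46 + 1 + 2 = 52; strictly interior points = area - boundary/2 + 1 = 1010; answer 1010
Part 2: U1 = 1010; d = 7; remainder = value at the root: 4*(7)^3 - 7*(7)^2 - 7*(7)^1 + 3 = (1372) + (-343) + (-49) + (3) = 983; answer 983
Part 3: U2 = 983; r = -10; T(2) = -3*(8) + 2*(-10) = -44; iterating: T(2)=-44, T(3)=148, T(4)=-532, T(5)=1892, T(6)=-6740, T(7)=24004, T(8)=-85492, T(9)=304484, T(10)=-1084436, T(11)=3862276, T(12)=-13755700, T(13)=48991652; answer 48991652

48991652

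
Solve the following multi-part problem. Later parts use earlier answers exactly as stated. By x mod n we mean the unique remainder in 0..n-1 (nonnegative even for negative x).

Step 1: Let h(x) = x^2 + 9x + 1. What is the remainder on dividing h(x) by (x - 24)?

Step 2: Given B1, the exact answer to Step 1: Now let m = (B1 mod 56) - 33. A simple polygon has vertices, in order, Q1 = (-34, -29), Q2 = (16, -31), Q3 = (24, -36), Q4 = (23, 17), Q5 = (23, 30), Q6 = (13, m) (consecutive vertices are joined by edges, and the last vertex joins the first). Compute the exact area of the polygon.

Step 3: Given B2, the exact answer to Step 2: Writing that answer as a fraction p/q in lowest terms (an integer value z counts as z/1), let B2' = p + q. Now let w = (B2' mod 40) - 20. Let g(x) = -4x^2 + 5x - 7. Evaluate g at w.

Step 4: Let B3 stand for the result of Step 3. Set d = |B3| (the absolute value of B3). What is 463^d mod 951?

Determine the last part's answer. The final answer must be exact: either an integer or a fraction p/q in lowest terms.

Step 1: remainder = value at the root: 1*(24)^2 + 9*(24)^1 + 1 = (576) + (216) + (1) = 793; answer 793
Step 2: B1 = 793; m = -24; cross terms: (-34*-31 - 16*-29)=1518, (16*-36 - 24*-31)=168, (24*17 - 23*-36)=1236, (23*30 - 23*17)=299, (23*-24 - 13*30)=-942, (13*-29 - -34*-24)=-1193; twice the area = |1086| = 1086; area = 543; answer 543
Step 3: B2 = 543; threaded value p + q = 544; w = 4; -4*(4)^2 + 5*(4)^1 - 7 = (-64) + (20) + (-7) = -51; answer -51
Step 4: B3 = -51; d = 51; squarings mod 951: 463^1=463, 463^2=394, 463^4=223, 463^8=277, 463^16=649, 463^32=859; 463^51 = 463^1 * 463^2 * 463^16 * 463^32 = 337 (mod 951); answer 337

337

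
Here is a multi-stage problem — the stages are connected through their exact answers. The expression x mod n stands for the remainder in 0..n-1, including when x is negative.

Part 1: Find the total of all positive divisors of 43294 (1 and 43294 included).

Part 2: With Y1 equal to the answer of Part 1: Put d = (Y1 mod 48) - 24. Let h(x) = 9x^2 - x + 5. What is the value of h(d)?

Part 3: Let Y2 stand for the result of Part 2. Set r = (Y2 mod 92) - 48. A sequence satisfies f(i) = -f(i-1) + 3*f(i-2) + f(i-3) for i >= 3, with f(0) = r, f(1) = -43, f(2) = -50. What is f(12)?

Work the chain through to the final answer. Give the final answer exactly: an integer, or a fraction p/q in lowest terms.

-11643

Part 1: 43294 = 2 * 21647; sigma = (1 + 2) * (1 + 21647) = 3 * 21648 = 64944; answer 64944
Part 2: Y1 = 64944; d = -24; 9*(-24)^2 - 1*(-24)^1 + 5 = (5184) + (24) + (5) = 5213; answer 5213
Part 3: Y2 = 5213; r = 13; f(3) = -1*(-50) + 3*(-43) + 1*(13) = -66; iterating: f(3)=-66, f(4)=-127, f(5)=-121, f(6)=-326, f(7)=-164, f(8)=-935, f(9)=117, f(10)=-3086, f(11)=2502, f(12)=-11643; answer -11643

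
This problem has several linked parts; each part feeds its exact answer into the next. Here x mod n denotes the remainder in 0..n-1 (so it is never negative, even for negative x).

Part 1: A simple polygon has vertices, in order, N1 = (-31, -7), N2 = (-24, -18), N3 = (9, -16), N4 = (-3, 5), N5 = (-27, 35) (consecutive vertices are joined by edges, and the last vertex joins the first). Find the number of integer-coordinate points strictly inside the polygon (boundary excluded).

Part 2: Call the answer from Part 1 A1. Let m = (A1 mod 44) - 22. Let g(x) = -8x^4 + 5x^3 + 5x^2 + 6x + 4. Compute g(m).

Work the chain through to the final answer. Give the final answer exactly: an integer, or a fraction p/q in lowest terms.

Part 1: cross terms: (-31*-18 - -24*-7)=390, (-24*-16 - 9*-18)=546, (9*5 - -3*-16)=-3, (-3*35 - -27*5)=30, (-27*-7 - -31*35)=1274; twice the area = |2237| = 2237; area = 2237/2; boundary points = 1 + 1 + 3 + 6 + 2 = 13; strictly interior points = area - boundary/2 + 1 = 1113; answer 1113
Part 2: A1 = 1113; m = -9; -8*(-9)^4 + 5*(-9)^3 + 5*(-9)^2 + 6*(-9)^1 + 4 = (-52488) + (-3645) + (405) + (-54) + (4) = -55778; answer -55778

-55778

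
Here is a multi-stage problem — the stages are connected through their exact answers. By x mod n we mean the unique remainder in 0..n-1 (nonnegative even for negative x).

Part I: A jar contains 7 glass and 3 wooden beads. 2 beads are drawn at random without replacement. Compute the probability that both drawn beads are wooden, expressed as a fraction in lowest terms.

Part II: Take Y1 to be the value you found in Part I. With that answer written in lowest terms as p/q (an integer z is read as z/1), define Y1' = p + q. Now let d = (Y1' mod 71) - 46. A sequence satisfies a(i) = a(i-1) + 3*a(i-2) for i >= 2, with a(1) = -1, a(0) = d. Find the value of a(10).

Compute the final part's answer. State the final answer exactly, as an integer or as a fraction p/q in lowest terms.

-46879

Part I: total draws C(10,2) = 45; favorable C(3,2) = 3; P = 1/15; answer 1/15
Part II: Y1 = 1/15; threaded value p + q = 16; d = -30; a(2) = 1*(-1) + 3*(-30) = -91; iterating: a(2)=-91, a(3)=-94, a(4)=-367, a(5)=-649, a(6)=-1750, a(7)=-3697, a(8)=-8947, a(9)=-20038, a(10)=-46879; answer -46879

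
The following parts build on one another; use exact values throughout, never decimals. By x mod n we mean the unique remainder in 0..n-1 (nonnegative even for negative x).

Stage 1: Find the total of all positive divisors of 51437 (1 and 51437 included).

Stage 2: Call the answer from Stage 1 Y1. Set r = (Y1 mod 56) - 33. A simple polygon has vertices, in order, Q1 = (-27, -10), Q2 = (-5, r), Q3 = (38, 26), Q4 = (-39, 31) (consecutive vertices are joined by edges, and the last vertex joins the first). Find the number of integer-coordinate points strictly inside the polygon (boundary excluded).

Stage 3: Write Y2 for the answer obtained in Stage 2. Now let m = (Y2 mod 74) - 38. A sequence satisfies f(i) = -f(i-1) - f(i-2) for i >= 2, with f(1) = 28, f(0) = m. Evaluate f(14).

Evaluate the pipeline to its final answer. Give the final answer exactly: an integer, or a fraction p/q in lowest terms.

-4

Stage 1: 51437 is prime, so its only divisors are 1 and 51437; sigma = 1 + 51437 = 51438; answer 51438
Stage 2: Y1 = 51438; r = -3; cross terms: (-27*-3 - -5*-10)=31, (-5*26 - 38*-3)=-16, (38*31 - -39*26)=2192, (-39*-10 - -27*31)=1227; twice the area = |3434| = 3434; area = 1717; boundary points = 1 + 1 + 1 + 1 = 4; strictly interior points = area - boundary/2 + 1 = 1716; answer 1716
Stage 3: Y2 = 1716; m = -24; f(2) = -1*(28) - 1*(-24) = -4; iterating: f(2)=-4, f(3)=-24, f(4)=28, f(5)=-4, f(6)=-24, f(7)=28, f(8)=-4, f(9)=-24, f(10)=28, f(11)=-4, f(12)=-24, f(13)=28, f(14)=-4; answer -4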